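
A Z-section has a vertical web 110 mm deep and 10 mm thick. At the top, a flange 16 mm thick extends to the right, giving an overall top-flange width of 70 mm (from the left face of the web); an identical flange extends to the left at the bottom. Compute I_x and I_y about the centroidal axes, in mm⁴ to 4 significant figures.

Break the section into simple shapes (no overlaps), measuring from the bottom-left corner of the bounding box.
Web: 10 × 110, A = 1 100 mm², y = 55 mm, Ī = 1 109 167 mm⁴.
Top flange (beyond web): 60 × 16, A = 960 mm², y = 102 mm, Ī = 20 480 mm⁴.
Bottom flange (beyond web): 60 × 16, A = 960 mm², y = 8 mm, Ī = 20 480 mm⁴.
Centroid: ȳ = ΣA·y / ΣA = 55 mm.
Transfer each piece to the centroidal x-axis using Ī + A·d² with d = y − 55:
  web: d = 0 mm → contributes +1 109 167 mm⁴
  top flange (beyond web): d = 47 mm → contributes +2 141 120 mm⁴
  bottom flange (beyond web): d = -47 mm → contributes +2 141 120 mm⁴
Total I = 5 391 407 mm⁴.
For the y-axis: x̄ = 65 mm.
Repeating about the centroidal y-axis gives I_y = 2 937 167 mm⁴.

I_x ≈ 5.391 × 10⁶ mm⁴, I_y ≈ 2.937 × 10⁶ mm⁴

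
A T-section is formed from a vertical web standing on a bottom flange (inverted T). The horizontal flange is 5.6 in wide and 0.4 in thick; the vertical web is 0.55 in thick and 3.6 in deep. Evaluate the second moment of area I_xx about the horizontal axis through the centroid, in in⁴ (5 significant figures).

I_xx ≈ 6.3722 in⁴

Break the section into simple shapes (no overlaps), measuring from the bottom-left corner of the bounding box.
Flange: 5.6 × 0.4, A = 2.24 in², y = 0.2 in, Ī = 0.02986667 in⁴.
Web: 0.55 × 3.6, A = 1.98 in², y = 2.2 in, Ī = 2.1384 in⁴.
Centroid: ȳ = ΣA·y / ΣA = 1.138389 in.
Transfer each piece to the horizontal axis through the centroid using Ī + A·d² with d = y − 1.138389:
  flange: d = -0.9383886 in → contributes +2.002351 in⁴
  web: d = 1.061611 in → contributes +4.369897 in⁴
Total I = 6.372248 in⁴.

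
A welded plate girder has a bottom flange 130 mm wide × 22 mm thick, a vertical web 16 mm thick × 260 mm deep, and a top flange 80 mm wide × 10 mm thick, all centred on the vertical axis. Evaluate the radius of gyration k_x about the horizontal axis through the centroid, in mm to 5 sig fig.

k_x ≈ 103.55 mm

Split into non-overlapping primitives; take the origin at the lower-left of the bounding box.
Bottom plate: 130 × 22, A = 2 860 mm², y = 11 mm, Ī = 115353.3 mm⁴.
Web plate: 16 × 260, A = 4 160 mm², y = 152 mm, Ī = 23 434 667 mm⁴.
Top plate: 80 × 10, A = 800 mm², y = 287 mm, Ī = 6666.667 mm⁴.
Centroid: ȳ = ΣA·y / ΣA = 114.243 mm.
Transfer each piece to the horizontal axis through the centroid using Ī + A·d² with d = y − 114.243:
  bottom plate: d = -103.243 mm → contributes +30 600 408 mm⁴
  web plate: d = 37.75703 mm → contributes +29 365 136 mm⁴
  top plate: d = 172.757 mm → contributes +23 882 661 mm⁴
Total I = 83 848 205 mm⁴.
Radius of gyration: k = √(I/A) = √(83 848 205 / 7 820) = 103.5484 mm.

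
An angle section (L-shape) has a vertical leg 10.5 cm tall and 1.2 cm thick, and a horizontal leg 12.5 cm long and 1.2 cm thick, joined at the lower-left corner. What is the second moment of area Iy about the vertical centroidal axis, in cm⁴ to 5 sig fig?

Iy ≈ 400.93 cm⁴

Decompose the section into non-overlapping parts with the origin at the bottom-left of its bounding rectangle.
Vertical leg: 1.2 × 10.5, A = 12.6 cm², x = 0.6 cm, Ī = 1.512 cm⁴.
Horizontal leg (remainder): 11.3 × 1.2, A = 13.56 cm², x = 6.85 cm, Ī = 144.2897 cm⁴.
Centroid: x̄ = ΣA·x / ΣA = 3.839679 cm.
Transfer each piece to the vertical centroidal axis using Ī + A·d² with d = x − 3.839679:
  vertical leg: d = -3.239679 cm → contributes +133.7555 cm⁴
  horizontal leg (remainder): d = 3.010321 cm → contributes +267.1709 cm⁴
Total I = 400.9264 cm⁴.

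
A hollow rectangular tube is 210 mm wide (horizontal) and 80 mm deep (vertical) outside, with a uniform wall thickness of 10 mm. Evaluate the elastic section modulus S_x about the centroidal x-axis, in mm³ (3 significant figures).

Break the section into simple shapes (no overlaps), measuring from the bottom-left corner of the bounding box.
Outer rectangle: 210 × 80, A = 16 800 mm², y = 40 mm, Ī = 8 960 000 mm⁴.
Inner void (subtracted): 190 × 60, A = 11 400 mm², y = 40 mm, Ī = 3 420 000 mm⁴.
By symmetry the centroid is at mid-height, ȳ = 40 mm.
All pieces are centred on the centroidal x-axis, so I = ΣĪ (holes subtracted) = 5 540 000 mm⁴.
Extreme fibre distance c = 40 mm; S = I/c = 138 500 mm³.

S_x ≈ 1.39 × 10⁵ mm³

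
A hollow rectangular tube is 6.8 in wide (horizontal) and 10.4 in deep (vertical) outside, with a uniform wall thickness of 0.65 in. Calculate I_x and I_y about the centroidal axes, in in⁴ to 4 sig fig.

Treat the section as a set of non-overlapping primitives; coordinates are from the bounding-box lower-left.
Outer rectangle: 6.8 × 10.4, A = 70.72 in², y = 5.2 in, Ī = 637.423 in⁴.
Inner void (subtracted): 5.5 × 9.1, A = 50.05 in², y = 5.2 in, Ī = 345.387 in⁴.
By symmetry the centroid is at mid-height, ȳ = 5.2 in.
All pieces are centred on the centroidal x-axis, so I = ΣĪ (holes subtracted) = 292.036 in⁴.
Repeating about the centroidal y-axis gives I_y = 146.34 in⁴.

I_x ≈ 292.0 in⁴, I_y ≈ 146.3 in⁴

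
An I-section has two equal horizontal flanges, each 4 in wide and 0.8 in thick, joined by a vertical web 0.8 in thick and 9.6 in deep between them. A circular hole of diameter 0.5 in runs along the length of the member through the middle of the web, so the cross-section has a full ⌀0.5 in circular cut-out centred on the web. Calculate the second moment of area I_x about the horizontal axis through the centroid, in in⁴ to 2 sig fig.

Treat the section as a set of non-overlapping primitives; coordinates are from the bounding-box lower-left.
Bottom flange: 4 × 0.8, A = 3.2 in², y = 0.4 in, Ī = 0.1707 in⁴.
Web: 0.8 × 9.6, A = 7.68 in², y = 5.6 in, Ī = 58.98 in⁴.
Top flange: 4 × 0.8, A = 3.2 in², y = 10.8 in, Ī = 0.1707 in⁴.
Hole (subtracted): ⌀0.5, A = 0.1963 in², y = 5.6 in, Ī = 0.003068 in⁴.
By symmetry the centroid is at mid-height, ȳ = 5.6 in.
Transfer each piece to the horizontal axis through the centroid using Ī + A·d² with d = y − 5.6:
  bottom flange: d = -5.2 in → contributes +86.7 in⁴
  web: d = 0 in → contributes +58.98 in⁴
  top flange: d = 5.2 in → contributes +86.7 in⁴
  hole: d = 0 in → contributes −0.003068 in⁴
Total I = 232.4 in⁴.

I_x ≈ 230 in⁴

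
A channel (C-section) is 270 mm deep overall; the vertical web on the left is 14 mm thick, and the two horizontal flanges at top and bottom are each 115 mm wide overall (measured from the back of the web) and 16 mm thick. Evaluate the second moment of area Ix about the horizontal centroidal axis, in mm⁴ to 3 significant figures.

Treat the section as a set of non-overlapping primitives; coordinates are from the bounding-box lower-left.
Web: 14 × 270, A = 3 780 mm², y = 135 mm, Ī = 22 963 500 mm⁴.
Top flange (beyond web): 101 × 16, A = 1 616 mm², y = 262 mm, Ī = 34 475 mm⁴.
Bottom flange (beyond web): 101 × 16, A = 1 616 mm², y = 8 mm, Ī = 34 475 mm⁴.
By symmetry the centroid is at mid-height, ȳ = 135 mm.
Transfer each piece to the horizontal centroidal axis using Ī + A·d² with d = y − 135:
  web: d = 0 mm → contributes +22 963 500 mm⁴
  top flange (beyond web): d = 127 mm → contributes +26 098 939 mm⁴
  bottom flange (beyond web): d = -127 mm → contributes +26 098 939 mm⁴
Total I = 75 161 377 mm⁴.

Ix ≈ 7.52 × 10⁷ mm⁴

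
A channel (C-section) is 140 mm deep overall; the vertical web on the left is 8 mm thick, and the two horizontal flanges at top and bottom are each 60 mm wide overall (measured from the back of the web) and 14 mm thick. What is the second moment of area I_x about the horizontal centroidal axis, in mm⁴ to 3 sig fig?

Break the section into simple shapes (no overlaps), measuring from the bottom-left corner of the bounding box.
Web: 8 × 140, A = 1 120 mm², y = 70 mm, Ī = 1 829 333 mm⁴.
Top flange (beyond web): 52 × 14, A = 728 mm², y = 133 mm, Ī = 11 891 mm⁴.
Bottom flange (beyond web): 52 × 14, A = 728 mm², y = 7 mm, Ī = 11 891 mm⁴.
By symmetry the centroid is at mid-height, ȳ = 70 mm.
Transfer each piece to the horizontal centroidal axis using Ī + A·d² with d = y − 70:
  web: d = 0 mm → contributes +1 829 333 mm⁴
  top flange (beyond web): d = 63 mm → contributes +2 901 323 mm⁴
  bottom flange (beyond web): d = -63 mm → contributes +2 901 323 mm⁴
Total I = 7 631 979 mm⁴.

I_x ≈ 7.63 × 10⁶ mm⁴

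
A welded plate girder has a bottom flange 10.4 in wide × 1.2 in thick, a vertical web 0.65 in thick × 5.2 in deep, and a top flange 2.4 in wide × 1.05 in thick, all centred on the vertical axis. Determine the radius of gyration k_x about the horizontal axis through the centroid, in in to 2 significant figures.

Treat the section as a set of non-overlapping primitives; coordinates are from the bounding-box lower-left.
Bottom plate: 10.4 × 1.2, A = 12.48 in², y = 0.6 in, Ī = 1.498 in⁴.
Web plate: 0.65 × 5.2, A = 3.38 in², y = 3.8 in, Ī = 7.616 in⁴.
Top plate: 2.4 × 1.05, A = 2.52 in², y = 6.925 in, Ī = 0.2315 in⁴.
Centroid: ȳ = ΣA·y / ΣA = 2.056 in.
Transfer each piece to the horizontal axis through the centroid using Ī + A·d² with d = y − 2.056:
  bottom plate: d = -1.456 in → contributes +27.94 in⁴
  web plate: d = 1.744 in → contributes +17.9 in⁴
  top plate: d = 4.869 in → contributes +59.98 in⁴
Total I = 105.8 in⁴.
Radius of gyration: k = √(I/A) = √(105.8 / 18.38) = 2.399 in.

k_x ≈ 2.4 in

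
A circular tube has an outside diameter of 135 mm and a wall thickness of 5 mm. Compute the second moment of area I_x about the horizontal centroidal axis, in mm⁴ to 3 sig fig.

I_x ≈ 4.32 × 10⁶ mm⁴

Treat the section as a set of non-overlapping primitives; coordinates are from the bounding-box lower-left.
Outer circle: ⌀135, A = 14 314 mm², y = 67.5 mm, Ī = 16 304 406 mm⁴.
Bore (subtracted): ⌀125, A = 12 272 mm², y = 67.5 mm, Ī = 11 984 225 mm⁴.
By symmetry the centroid is at mid-height, ȳ = 67.5 mm.
All pieces are centred on the horizontal centroidal axis, so I = ΣĪ (holes subtracted) = 4 320 181 mm⁴.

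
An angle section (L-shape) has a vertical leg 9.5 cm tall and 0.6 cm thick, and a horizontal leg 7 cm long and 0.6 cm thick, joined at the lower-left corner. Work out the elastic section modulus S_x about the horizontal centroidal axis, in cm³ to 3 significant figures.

Break the section into simple shapes (no overlaps), measuring from the bottom-left corner of the bounding box.
Vertical leg: 0.6 × 9.5, A = 5.7 cm², y = 4.75 cm, Ī = 42.869 cm⁴.
Horizontal leg (remainder): 6.4 × 0.6, A = 3.84 cm², y = 0.3 cm, Ī = 0.1152 cm⁴.
Centroid: ȳ = ΣA·y / ΣA = 2.9588 cm.
Transfer each piece to the horizontal centroidal axis using Ī + A·d² with d = y − 2.9588:
  vertical leg: d = 1.7912 cm → contributes +61.157 cm⁴
  horizontal leg (remainder): d = -2.6588 cm → contributes +27.261 cm⁴
Total I = 88.418 cm⁴.
Extreme fibre distance c = 6.5412 cm; S = I/c = 13.517 cm³.

S_x ≈ 13.5 cm³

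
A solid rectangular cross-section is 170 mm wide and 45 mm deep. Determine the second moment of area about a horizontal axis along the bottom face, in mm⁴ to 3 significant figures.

I_base ≈ 5.16 × 10⁶ mm⁴

The section: 170 × 45, A = 7 650 mm², y = 22.5 mm, Ī = 1 290 938 mm⁴.
Transfer it to a horizontal axis along the bottom face using Ī + A·d² with d = y − 0:
  the section: d = 22.5 mm → contributes +5 163 750 mm⁴
Total I = 5 163 750 mm⁴.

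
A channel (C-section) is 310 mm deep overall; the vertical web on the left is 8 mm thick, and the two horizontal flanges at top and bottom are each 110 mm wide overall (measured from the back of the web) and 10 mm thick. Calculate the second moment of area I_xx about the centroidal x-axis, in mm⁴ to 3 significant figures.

I_xx ≈ 6.58 × 10⁷ mm⁴

Decompose the section into non-overlapping parts with the origin at the bottom-left of its bounding rectangle.
Web: 8 × 310, A = 2 480 mm², y = 155 mm, Ī = 19 860 667 mm⁴.
Top flange (beyond web): 102 × 10, A = 1 020 mm², y = 305 mm, Ī = 8 500 mm⁴.
Bottom flange (beyond web): 102 × 10, A = 1 020 mm², y = 5 mm, Ī = 8 500 mm⁴.
By symmetry the centroid is at mid-height, ȳ = 155 mm.
Transfer each piece to the centroidal x-axis using Ī + A·d² with d = y − 155:
  web: d = 0 mm → contributes +19 860 667 mm⁴
  top flange (beyond web): d = 150 mm → contributes +22 958 500 mm⁴
  bottom flange (beyond web): d = -150 mm → contributes +22 958 500 mm⁴
Total I = 65 777 667 mm⁴.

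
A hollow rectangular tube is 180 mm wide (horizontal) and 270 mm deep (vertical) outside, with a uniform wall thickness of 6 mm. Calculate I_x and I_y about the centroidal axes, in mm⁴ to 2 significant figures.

I_x ≈ 5.5 × 10⁷ mm⁴, I_y ≈ 2.9 × 10⁷ mm⁴

Treat the section as a set of non-overlapping primitives; coordinates are from the bounding-box lower-left.
Outer rectangle: 180 × 270, A = 48 600 mm², y = 135 mm, Ī = 295 245 000 mm⁴.
Inner void (subtracted): 168 × 258, A = 43 344 mm², y = 135 mm, Ī = 240 429 168 mm⁴.
By symmetry the centroid is at mid-height, ȳ = 135 mm.
All pieces are centred on the centroidal x-axis, so I = ΣĪ (holes subtracted) = 54 815 832 mm⁴.
Repeating about the centroidal y-axis gives I_y = 29 274 912 mm⁴.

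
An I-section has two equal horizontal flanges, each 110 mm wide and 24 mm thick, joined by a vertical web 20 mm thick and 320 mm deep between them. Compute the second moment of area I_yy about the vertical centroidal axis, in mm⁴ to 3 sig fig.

Treat the section as a set of non-overlapping primitives; coordinates are from the bounding-box lower-left.
Bottom flange: 110 × 24, A = 2 640 mm², x = 55 mm, Ī = 2 662 000 mm⁴.
Web: 20 × 320, A = 6 400 mm², x = 55 mm, Ī = 213 333 mm⁴.
Top flange: 110 × 24, A = 2 640 mm², x = 55 mm, Ī = 2 662 000 mm⁴.
By symmetry the centroid is at mid-width, x̄ = 55 mm.
All pieces are centred on the vertical centroidal axis, so I = ΣĪ = 5 537 333 mm⁴.

I_yy ≈ 5.54 × 10⁶ mm⁴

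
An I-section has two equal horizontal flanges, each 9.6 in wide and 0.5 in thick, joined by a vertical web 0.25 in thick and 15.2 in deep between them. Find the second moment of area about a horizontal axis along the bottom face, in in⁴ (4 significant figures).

I_base ≈ 1544 in⁴

Treat the section as a set of non-overlapping primitives; coordinates are from the bounding-box lower-left.
Bottom flange: 9.6 × 0.5, A = 4.8 in², y = 0.25 in, Ī = 0.1 in⁴.
Web: 0.25 × 15.2, A = 3.8 in², y = 8.1 in, Ī = 73.1627 in⁴.
Top flange: 9.6 × 0.5, A = 4.8 in², y = 15.95 in, Ī = 0.1 in⁴.
Transfer each piece to a horizontal axis along the bottom face using Ī + A·d² with d = y − 0:
  bottom flange: d = 0.25 in → contributes +0.4 in⁴
  web: d = 8.1 in → contributes +322.481 in⁴
  top flange: d = 15.95 in → contributes +1221.23 in⁴
Total I = 1544.11 in⁴.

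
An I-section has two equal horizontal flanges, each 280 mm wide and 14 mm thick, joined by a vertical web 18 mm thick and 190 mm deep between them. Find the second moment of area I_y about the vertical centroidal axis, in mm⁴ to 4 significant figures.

I_y ≈ 5.131 × 10⁷ mm⁴

Break the section into simple shapes (no overlaps), measuring from the bottom-left corner of the bounding box.
Bottom flange: 280 × 14, A = 3 920 mm², x = 140 mm, Ī = 25 610 667 mm⁴.
Web: 18 × 190, A = 3 420 mm², x = 140 mm, Ī = 92 340 mm⁴.
Top flange: 280 × 14, A = 3 920 mm², x = 140 mm, Ī = 25 610 667 mm⁴.
By symmetry the centroid is at mid-width, x̄ = 140 mm.
All pieces are centred on the vertical centroidal axis, so I = ΣĪ = 51 313 673 mm⁴.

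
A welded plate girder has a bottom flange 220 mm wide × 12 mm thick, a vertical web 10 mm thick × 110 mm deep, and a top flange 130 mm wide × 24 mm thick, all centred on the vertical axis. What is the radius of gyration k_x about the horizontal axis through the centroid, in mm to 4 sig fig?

Decompose the section into non-overlapping parts with the origin at the bottom-left of its bounding rectangle.
Bottom plate: 220 × 12, A = 2 640 mm², y = 6 mm, Ī = 31 680 mm⁴.
Web plate: 10 × 110, A = 1 100 mm², y = 67 mm, Ī = 1 109 167 mm⁴.
Top plate: 130 × 24, A = 3 120 mm², y = 134 mm, Ī = 149 760 mm⁴.
Centroid: ȳ = ΣA·y / ΣA = 73.9971 mm.
Transfer each piece to the horizontal axis through the centroid using Ī + A·d² with d = y − 73.9971:
  bottom plate: d = -67.9971 mm → contributes +12 237 993 mm⁴
  web plate: d = -6.99708 mm → contributes +1 163 022 mm⁴
  top plate: d = 60.0029 mm → contributes +11 382 852 mm⁴
Total I = 24 783 867 mm⁴.
Radius of gyration: k = √(I/A) = √(24 783 867 / 6 860) = 60.1066 mm.

k_x ≈ 60.11 mm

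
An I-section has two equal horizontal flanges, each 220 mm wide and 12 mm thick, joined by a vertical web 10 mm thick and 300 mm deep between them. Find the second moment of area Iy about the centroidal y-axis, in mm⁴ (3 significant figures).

Iy ≈ 2.13 × 10⁷ mm⁴

Break the section into simple shapes (no overlaps), measuring from the bottom-left corner of the bounding box.
Bottom flange: 220 × 12, A = 2 640 mm², x = 110 mm, Ī = 10 648 000 mm⁴.
Web: 10 × 300, A = 3 000 mm², x = 110 mm, Ī = 25 000 mm⁴.
Top flange: 220 × 12, A = 2 640 mm², x = 110 mm, Ī = 10 648 000 mm⁴.
By symmetry the centroid is at mid-width, x̄ = 110 mm.
All pieces are centred on the centroidal y-axis, so I = ΣĪ = 21 321 000 mm⁴.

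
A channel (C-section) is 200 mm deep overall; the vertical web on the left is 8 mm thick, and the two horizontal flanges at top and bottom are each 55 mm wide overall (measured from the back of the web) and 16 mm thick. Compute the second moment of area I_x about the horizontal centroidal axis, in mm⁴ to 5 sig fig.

I_x ≈ 1.8095 × 10⁷ mm⁴

Break the section into simple shapes (no overlaps), measuring from the bottom-left corner of the bounding box.
Web: 8 × 200, A = 1 600 mm², y = 100 mm, Ī = 5 333 333 mm⁴.
Top flange (beyond web): 47 × 16, A = 752 mm², y = 192 mm, Ī = 16042.67 mm⁴.
Bottom flange (beyond web): 47 × 16, A = 752 mm², y = 8 mm, Ī = 16042.67 mm⁴.
By symmetry the centroid is at mid-height, ȳ = 100 mm.
Transfer each piece to the horizontal centroidal axis using Ī + A·d² with d = y − 100:
  web: d = 0 mm → contributes +5 333 333 mm⁴
  top flange (beyond web): d = 92 mm → contributes +6 380 971 mm⁴
  bottom flange (beyond web): d = -92 mm → contributes +6 380 971 mm⁴
Total I = 18 095 275 mm⁴.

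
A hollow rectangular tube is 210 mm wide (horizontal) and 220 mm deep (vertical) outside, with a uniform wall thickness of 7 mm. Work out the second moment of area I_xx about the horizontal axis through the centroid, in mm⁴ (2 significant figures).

I_xx ≈ 4.4 × 10⁷ mm⁴

Split into non-overlapping primitives; take the origin at the lower-left of the bounding box.
Outer rectangle: 210 × 220, A = 46 200 mm², y = 110 mm, Ī = 186 340 000 mm⁴.
Inner void (subtracted): 196 × 206, A = 40 376 mm², y = 110 mm, Ī = 142 782 995 mm⁴.
By symmetry the centroid is at mid-height, ȳ = 110 mm.
All pieces are centred on the horizontal axis through the centroid, so I = ΣĪ (holes subtracted) = 43 557 005 mm⁴.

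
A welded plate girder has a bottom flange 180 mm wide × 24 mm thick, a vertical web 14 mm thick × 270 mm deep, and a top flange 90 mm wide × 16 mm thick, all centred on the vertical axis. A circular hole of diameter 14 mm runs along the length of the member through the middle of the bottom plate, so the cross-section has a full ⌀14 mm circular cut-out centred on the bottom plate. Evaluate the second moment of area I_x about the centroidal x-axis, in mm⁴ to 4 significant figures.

Split into non-overlapping primitives; take the origin at the lower-left of the bounding box.
Bottom plate: 180 × 24, A = 4 320 mm², y = 12 mm, Ī = 207 360 mm⁴.
Web plate: 14 × 270, A = 3 780 mm², y = 159 mm, Ī = 22 963 500 mm⁴.
Top plate: 90 × 16, A = 1 440 mm², y = 302 mm, Ī = 30 720 mm⁴.
Hole (subtracted): ⌀14, A = 153.938 mm², y = 12 mm, Ī = 1885.74 mm⁴.
Centroid: ȳ = ΣA·y / ΣA = 115.692 mm.
Transfer each piece to the centroidal x-axis using Ī + A·d² with d = y − 115.692:
  bottom plate: d = -103.692 mm → contributes +46 656 178 mm⁴
  web plate: d = 43.308 mm → contributes +30 053 187 mm⁴
  top plate: d = 186.308 mm → contributes +50 014 060 mm⁴
  hole: d = -103.692 mm → contributes −1 657 034 mm⁴
Total I = 125 066 390 mm⁴.

I_x ≈ 1.251 × 10⁸ mm⁴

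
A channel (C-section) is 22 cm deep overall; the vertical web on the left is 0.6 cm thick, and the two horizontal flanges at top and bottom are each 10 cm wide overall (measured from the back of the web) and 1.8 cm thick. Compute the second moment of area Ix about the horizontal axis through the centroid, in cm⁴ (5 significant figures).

Break the section into simple shapes (no overlaps), measuring from the bottom-left corner of the bounding box.
Web: 0.6 × 22, A = 13.2 cm², y = 11 cm, Ī = 532.4 cm⁴.
Top flange (beyond web): 9.4 × 1.8, A = 16.92 cm², y = 21.1 cm, Ī = 4.5684 cm⁴.
Bottom flange (beyond web): 9.4 × 1.8, A = 16.92 cm², y = 0.9 cm, Ī = 4.5684 cm⁴.
By symmetry the centroid is at mid-height, ȳ = 11 cm.
Transfer each piece to the horizontal axis through the centroid using Ī + A·d² with d = y − 11:
  web: d = 0 cm → contributes +532.4 cm⁴
  top flange (beyond web): d = 10.1 cm → contributes +1730.578 cm⁴
  bottom flange (beyond web): d = -10.1 cm → contributes +1730.578 cm⁴
Total I = 3993.555 cm⁴.

Ix ≈ 3993.6 cm⁴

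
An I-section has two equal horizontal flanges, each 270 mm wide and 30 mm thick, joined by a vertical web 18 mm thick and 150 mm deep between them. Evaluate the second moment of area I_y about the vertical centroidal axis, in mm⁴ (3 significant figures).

Treat the section as a set of non-overlapping primitives; coordinates are from the bounding-box lower-left.
Bottom flange: 270 × 30, A = 8 100 mm², x = 135 mm, Ī = 49 207 500 mm⁴.
Web: 18 × 150, A = 2 700 mm², x = 135 mm, Ī = 72 900 mm⁴.
Top flange: 270 × 30, A = 8 100 mm², x = 135 mm, Ī = 49 207 500 mm⁴.
By symmetry the centroid is at mid-width, x̄ = 135 mm.
All pieces are centred on the vertical centroidal axis, so I = ΣĪ = 98 487 900 mm⁴.

I_y ≈ 9.85 × 10⁷ mm⁴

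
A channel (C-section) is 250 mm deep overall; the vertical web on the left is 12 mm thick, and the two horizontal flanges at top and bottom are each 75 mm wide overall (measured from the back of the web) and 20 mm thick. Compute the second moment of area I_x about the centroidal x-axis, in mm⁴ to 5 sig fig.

Break the section into simple shapes (no overlaps), measuring from the bottom-left corner of the bounding box.
Web: 12 × 250, A = 3 000 mm², y = 125 mm, Ī = 15 625 000 mm⁴.
Top flange (beyond web): 63 × 20, A = 1 260 mm², y = 240 mm, Ī = 42 000 mm⁴.
Bottom flange (beyond web): 63 × 20, A = 1 260 mm², y = 10 mm, Ī = 42 000 mm⁴.
By symmetry the centroid is at mid-height, ȳ = 125 mm.
Transfer each piece to the centroidal x-axis using Ī + A·d² with d = y − 125:
  web: d = 0 mm → contributes +15 625 000 mm⁴
  top flange (beyond web): d = 115 mm → contributes +16 705 500 mm⁴
  bottom flange (beyond web): d = -115 mm → contributes +16 705 500 mm⁴
Total I = 49 036 000 mm⁴.

I_x ≈ 4.9036 × 10⁷ mm⁴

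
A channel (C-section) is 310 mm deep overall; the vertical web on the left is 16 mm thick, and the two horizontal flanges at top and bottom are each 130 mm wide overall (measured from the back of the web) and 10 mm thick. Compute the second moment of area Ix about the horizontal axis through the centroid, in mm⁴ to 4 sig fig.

Treat the section as a set of non-overlapping primitives; coordinates are from the bounding-box lower-left.
Web: 16 × 310, A = 4 960 mm², y = 155 mm, Ī = 39 721 333 mm⁴.
Top flange (beyond web): 114 × 10, A = 1 140 mm², y = 305 mm, Ī = 9 500 mm⁴.
Bottom flange (beyond web): 114 × 10, A = 1 140 mm², y = 5 mm, Ī = 9 500 mm⁴.
By symmetry the centroid is at mid-height, ȳ = 155 mm.
Transfer each piece to the horizontal axis through the centroid using Ī + A·d² with d = y − 155:
  web: d = 0 mm → contributes +39 721 333 mm⁴
  top flange (beyond web): d = 150 mm → contributes +25 659 500 mm⁴
  bottom flange (beyond web): d = -150 mm → contributes +25 659 500 mm⁴
Total I = 91 040 333 mm⁴.

Ix ≈ 9.104 × 10⁷ mm⁴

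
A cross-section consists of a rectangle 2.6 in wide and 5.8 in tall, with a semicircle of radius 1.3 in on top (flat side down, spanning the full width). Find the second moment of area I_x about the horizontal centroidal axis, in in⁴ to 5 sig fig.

Decompose the section into non-overlapping parts with the origin at the bottom-left of its bounding rectangle.
Rectangular body: 2.6 × 5.8, A = 15.08 in², y = 2.9 in, Ī = 42.27427 in⁴.
Semicircular cap: semicircle r = 1.3, A = 2.654646 in², y = 6.351737 in, Ī = 0.3134769 in⁴.
Centroid: ȳ = ΣA·y / ΣA = 3.41668 in.
Transfer each piece to the horizontal centroidal axis using Ī + A·d² with d = y − 3.41668:
  rectangular body: d = -0.5166802 in → contributes +46.3 in⁴
  semicircular cap: d = 2.935057 in → contributes +23.18208 in⁴
Total I = 69.48208 in⁴.

I_x ≈ 69.482 in⁴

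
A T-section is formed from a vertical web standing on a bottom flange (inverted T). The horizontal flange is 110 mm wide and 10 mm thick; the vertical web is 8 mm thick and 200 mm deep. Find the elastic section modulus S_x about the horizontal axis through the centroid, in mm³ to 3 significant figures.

S_x ≈ 8.78 × 10⁴ mm³

Decompose the section into non-overlapping parts with the origin at the bottom-left of its bounding rectangle.
Flange: 110 × 10, A = 1 100 mm², y = 5 mm, Ī = 9166.7 mm⁴.
Web: 8 × 200, A = 1 600 mm², y = 110 mm, Ī = 5 333 333 mm⁴.
Centroid: ȳ = ΣA·y / ΣA = 67.222 mm.
Transfer each piece to the horizontal axis through the centroid using Ī + A·d² with d = y − 67.222:
  flange: d = -62.222 mm → contributes +4 267 932 mm⁴
  web: d = 42.778 mm → contributes +8 261 235 mm⁴
Total I = 12 529 167 mm⁴.
Extreme fibre distance c = 142.78 mm; S = I/c = 87 753 mm³.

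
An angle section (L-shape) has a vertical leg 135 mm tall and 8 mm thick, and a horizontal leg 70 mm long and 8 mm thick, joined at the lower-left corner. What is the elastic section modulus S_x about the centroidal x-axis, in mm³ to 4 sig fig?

Decompose the section into non-overlapping parts with the origin at the bottom-left of its bounding rectangle.
Vertical leg: 8 × 135, A = 1 080 mm², y = 67.5 mm, Ī = 1 640 250 mm⁴.
Horizontal leg (remainder): 62 × 8, A = 496 mm², y = 4 mm, Ī = 2645.33 mm⁴.
Centroid: ȳ = ΣA·y / ΣA = 47.5152 mm.
Transfer each piece to the centroidal x-axis using Ī + A·d² with d = y − 47.5152:
  vertical leg: d = 19.9848 mm → contributes +2 071 592 mm⁴
  horizontal leg (remainder): d = -43.5152 mm → contributes +941 859 mm⁴
Total I = 3 013 451 mm⁴.
Extreme fibre distance c = 87.4848 mm; S = I/c = 34445.4 mm³.

S_x ≈ 3.445 × 10⁴ mm³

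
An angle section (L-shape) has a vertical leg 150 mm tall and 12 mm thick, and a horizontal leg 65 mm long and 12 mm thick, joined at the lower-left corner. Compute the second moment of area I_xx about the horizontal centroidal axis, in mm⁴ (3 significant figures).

Treat the section as a set of non-overlapping primitives; coordinates are from the bounding-box lower-left.
Vertical leg: 12 × 150, A = 1 800 mm², y = 75 mm, Ī = 3 375 000 mm⁴.
Horizontal leg (remainder): 53 × 12, A = 636 mm², y = 6 mm, Ī = 7 632 mm⁴.
Centroid: ȳ = ΣA·y / ΣA = 56.985 mm.
Transfer each piece to the horizontal centroidal axis using Ī + A·d² with d = y − 56.985:
  vertical leg: d = 18.015 mm → contributes +3 959 158 mm⁴
  horizontal leg (remainder): d = -50.985 mm → contributes +1 660 909 mm⁴
Total I = 5 620 067 mm⁴.

I_xx ≈ 5.62 × 10⁶ mm⁴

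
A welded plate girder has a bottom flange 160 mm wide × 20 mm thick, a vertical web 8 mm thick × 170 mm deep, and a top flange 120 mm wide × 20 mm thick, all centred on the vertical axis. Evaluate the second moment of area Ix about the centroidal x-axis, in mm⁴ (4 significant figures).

Ix ≈ 5.317 × 10⁷ mm⁴

Break the section into simple shapes (no overlaps), measuring from the bottom-left corner of the bounding box.
Bottom plate: 160 × 20, A = 3 200 mm², y = 10 mm, Ī = 106 667 mm⁴.
Web plate: 8 × 170, A = 1 360 mm², y = 105 mm, Ī = 3 275 333 mm⁴.
Top plate: 120 × 20, A = 2 400 mm², y = 200 mm, Ī = 80 000 mm⁴.
Centroid: ȳ = ΣA·y / ΣA = 94.0805 mm.
Transfer each piece to the centroidal x-axis using Ī + A·d² with d = y − 94.0805:
  bottom plate: d = -84.0805 mm → contributes +22 729 143 mm⁴
  web plate: d = 10.9195 mm → contributes +3 437 495 mm⁴
  top plate: d = 105.92 mm → contributes +27 005 478 mm⁴
Total I = 53 172 115 mm⁴.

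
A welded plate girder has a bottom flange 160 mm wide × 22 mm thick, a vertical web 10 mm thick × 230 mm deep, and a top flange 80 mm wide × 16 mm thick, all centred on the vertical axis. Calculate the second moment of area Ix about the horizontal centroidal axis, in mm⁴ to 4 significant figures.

Treat the section as a set of non-overlapping primitives; coordinates are from the bounding-box lower-left.
Bottom plate: 160 × 22, A = 3 520 mm², y = 11 mm, Ī = 141 973 mm⁴.
Web plate: 10 × 230, A = 2 300 mm², y = 137 mm, Ī = 10 139 167 mm⁴.
Top plate: 80 × 16, A = 1 280 mm², y = 260 mm, Ī = 27306.7 mm⁴.
Centroid: ȳ = ΣA·y / ΣA = 96.707 mm.
Transfer each piece to the horizontal centroidal axis using Ī + A·d² with d = y − 96.707:
  bottom plate: d = -85.707 mm → contributes +25 998 827 mm⁴
  web plate: d = 40.293 mm → contributes +13 873 268 mm⁴
  top plate: d = 163.293 mm → contributes +34 157 982 mm⁴
Total I = 74 030 077 mm⁴.

Ix ≈ 7.403 × 10⁷ mm⁴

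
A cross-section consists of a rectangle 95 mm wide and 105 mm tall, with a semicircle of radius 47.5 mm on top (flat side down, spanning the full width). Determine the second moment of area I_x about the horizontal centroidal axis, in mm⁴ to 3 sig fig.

I_x ≈ 2.35 × 10⁷ mm⁴

Treat the section as a set of non-overlapping primitives; coordinates are from the bounding-box lower-left.
Rectangular body: 95 × 105, A = 9 975 mm², y = 52.5 mm, Ī = 9 164 531 mm⁴.
Semicircular cap: semicircle r = 47.5, A = 3544.1 mm², y = 125.16 mm, Ī = 558 736 mm⁴.
Centroid: ȳ = ΣA·y / ΣA = 71.548 mm.
Transfer each piece to the horizontal centroidal axis using Ī + A·d² with d = y − 71.548:
  rectangular body: d = -19.048 mm → contributes +12 783 770 mm⁴
  semicircular cap: d = 53.612 mm → contributes +10 745 191 mm⁴
Total I = 23 528 961 mm⁴.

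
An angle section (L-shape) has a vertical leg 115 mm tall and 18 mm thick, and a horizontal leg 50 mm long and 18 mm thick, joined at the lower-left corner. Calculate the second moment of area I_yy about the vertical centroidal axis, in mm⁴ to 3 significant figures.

Decompose the section into non-overlapping parts with the origin at the bottom-left of its bounding rectangle.
Vertical leg: 18 × 115, A = 2 070 mm², x = 9 mm, Ī = 55 890 mm⁴.
Horizontal leg (remainder): 32 × 18, A = 576 mm², x = 34 mm, Ī = 49 152 mm⁴.
Centroid: x̄ = ΣA·x / ΣA = 14.442 mm.
Transfer each piece to the vertical centroidal axis using Ī + A·d² with d = x − 14.442:
  vertical leg: d = -5.4422 mm → contributes +117 198 mm⁴
  horizontal leg (remainder): d = 19.558 mm → contributes +269 477 mm⁴
Total I = 386 675 mm⁴.

I_yy ≈ 3.87 × 10⁵ mm⁴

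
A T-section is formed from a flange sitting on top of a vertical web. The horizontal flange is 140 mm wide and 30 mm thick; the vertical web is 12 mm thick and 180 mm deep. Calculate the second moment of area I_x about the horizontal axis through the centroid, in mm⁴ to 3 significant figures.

I_x ≈ 2.19 × 10⁷ mm⁴

Break the section into simple shapes (no overlaps), measuring from the bottom-left corner of the bounding box.
Flange: 140 × 30, A = 4 200 mm², y = 195 mm, Ī = 315 000 mm⁴.
Web: 12 × 180, A = 2 160 mm², y = 90 mm, Ī = 5 832 000 mm⁴.
Centroid: ȳ = ΣA·y / ΣA = 159.34 mm.
Transfer each piece to the horizontal axis through the centroid using Ī + A·d² with d = y − 159.34:
  flange: d = 35.66 mm → contributes +5 655 983 mm⁴
  web: d = -69.34 mm → contributes +16 217 244 mm⁴
Total I = 21 873 226 mm⁴.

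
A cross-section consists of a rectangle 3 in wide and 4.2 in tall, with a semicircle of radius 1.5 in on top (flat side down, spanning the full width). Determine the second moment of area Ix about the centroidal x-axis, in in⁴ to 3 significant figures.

Ix ≈ 39.7 in⁴

Decompose the section into non-overlapping parts with the origin at the bottom-left of its bounding rectangle.
Rectangular body: 3 × 4.2, A = 12.6 in², y = 2.1 in, Ī = 18.522 in⁴.
Semicircular cap: semicircle r = 1.5, A = 3.5343 in², y = 4.8366 in, Ī = 0.55564 in⁴.
Centroid: ȳ = ΣA·y / ΣA = 2.6995 in.
Transfer each piece to the centroidal x-axis using Ī + A·d² with d = y − 2.6995:
  rectangular body: d = -0.59947 in → contributes +23.05 in⁴
  semicircular cap: d = 2.1372 in → contributes +16.698 in⁴
Total I = 39.748 in⁴.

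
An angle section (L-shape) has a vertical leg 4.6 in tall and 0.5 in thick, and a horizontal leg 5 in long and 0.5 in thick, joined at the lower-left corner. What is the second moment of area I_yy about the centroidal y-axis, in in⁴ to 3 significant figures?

I_yy ≈ 11.0 in⁴

Split into non-overlapping primitives; take the origin at the lower-left of the bounding box.
Vertical leg: 0.5 × 4.6, A = 2.3 in², x = 0.25 in, Ī = 0.047917 in⁴.
Horizontal leg (remainder): 4.5 × 0.5, A = 2.25 in², x = 2.75 in, Ī = 3.7969 in⁴.
Centroid: x̄ = ΣA·x / ΣA = 1.4863 in.
Transfer each piece to the centroidal y-axis using Ī + A·d² with d = x − 1.4863:
  vertical leg: d = -1.2363 in → contributes +3.5631 in⁴
  horizontal leg (remainder): d = 1.2637 in → contributes +7.3902 in⁴
Total I = 10.953 in⁴.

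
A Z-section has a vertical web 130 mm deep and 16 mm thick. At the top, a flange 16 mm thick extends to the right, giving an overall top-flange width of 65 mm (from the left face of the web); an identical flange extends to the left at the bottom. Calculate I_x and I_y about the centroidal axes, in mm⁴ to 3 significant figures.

I_x ≈ 8.06 × 10⁶ mm⁴, I_y ≈ 2.01 × 10⁶ mm⁴

Treat the section as a set of non-overlapping primitives; coordinates are from the bounding-box lower-left.
Web: 16 × 130, A = 2 080 mm², y = 65 mm, Ī = 2 929 333 mm⁴.
Top flange (beyond web): 49 × 16, A = 784 mm², y = 122 mm, Ī = 16 725 mm⁴.
Bottom flange (beyond web): 49 × 16, A = 784 mm², y = 8 mm, Ī = 16 725 mm⁴.
Centroid: ȳ = ΣA·y / ΣA = 65 mm.
Transfer each piece to the centroidal x-axis using Ī + A·d² with d = y − 65:
  web: d = 0 mm → contributes +2 929 333 mm⁴
  top flange (beyond web): d = 57 mm → contributes +2 563 941 mm⁴
  bottom flange (beyond web): d = -57 mm → contributes +2 563 941 mm⁴
Total I = 8 057 216 mm⁴.
For the y-axis: x̄ = 57 mm.
Repeating about the centroidal y-axis gives I_y = 2 014 304 mm⁴.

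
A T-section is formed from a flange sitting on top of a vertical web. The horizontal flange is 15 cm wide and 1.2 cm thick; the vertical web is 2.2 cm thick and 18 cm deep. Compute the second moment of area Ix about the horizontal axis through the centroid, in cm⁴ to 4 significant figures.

Ix ≈ 2212 cm⁴

Treat the section as a set of non-overlapping primitives; coordinates are from the bounding-box lower-left.
Flange: 15 × 1.2, A = 18 cm², y = 18.6 cm, Ī = 2.16 cm⁴.
Web: 2.2 × 18, A = 39.6 cm², y = 9 cm, Ī = 1069.2 cm⁴.
Centroid: ȳ = ΣA·y / ΣA = 12 cm.
Transfer each piece to the horizontal axis through the centroid using Ī + A·d² with d = y − 12:
  flange: d = 6.6 cm → contributes +786.24 cm⁴
  web: d = -3 cm → contributes +1425.6 cm⁴
Total I = 2211.84 cm⁴.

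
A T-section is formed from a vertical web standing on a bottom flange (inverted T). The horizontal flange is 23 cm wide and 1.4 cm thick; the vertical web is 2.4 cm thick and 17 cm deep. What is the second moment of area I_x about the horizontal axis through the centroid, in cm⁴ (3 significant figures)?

I_x ≈ 2510 cm⁴

Split into non-overlapping primitives; take the origin at the lower-left of the bounding box.
Flange: 23 × 1.4, A = 32.2 cm², y = 0.7 cm, Ī = 5.2593 cm⁴.
Web: 2.4 × 17, A = 40.8 cm², y = 9.9 cm, Ī = 982.6 cm⁴.
Centroid: ȳ = ΣA·y / ΣA = 5.8419 cm.
Transfer each piece to the horizontal axis through the centroid using Ī + A·d² with d = y − 5.8419:
  flange: d = -5.1419 cm → contributes +856.61 cm⁴
  web: d = 4.0581 cm → contributes +1654.5 cm⁴
Total I = 2511.1 cm⁴.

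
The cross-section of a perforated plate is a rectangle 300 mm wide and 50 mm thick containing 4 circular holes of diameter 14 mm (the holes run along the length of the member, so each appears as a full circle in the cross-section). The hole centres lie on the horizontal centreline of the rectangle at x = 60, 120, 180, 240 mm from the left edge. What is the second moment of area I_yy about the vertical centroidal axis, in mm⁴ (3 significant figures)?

Break the section into simple shapes (no overlaps), measuring from the bottom-left corner of the bounding box.
Plate: 300 × 50, A = 15 000 mm², x = 150 mm, Ī = 112 500 000 mm⁴.
Hole 1 (subtracted): ⌀14, A = 153.94 mm², x = 60 mm, Ī = 1885.7 mm⁴.
Hole 2 (subtracted): ⌀14, A = 153.94 mm², x = 120 mm, Ī = 1885.7 mm⁴.
Hole 3 (subtracted): ⌀14, A = 153.94 mm², x = 180 mm, Ī = 1885.7 mm⁴.
Hole 4 (subtracted): ⌀14, A = 153.94 mm², x = 240 mm, Ī = 1885.7 mm⁴.
By symmetry the centroid is at mid-width, x̄ = 150 mm.
Transfer each piece to the vertical centroidal axis using Ī + A·d² with d = x − 150:
  plate: d = 0 mm → contributes +112 500 000 mm⁴
  hole 1: d = -90 mm → contributes −1 248 784 mm⁴
  hole 2: d = -30 mm → contributes −140 430 mm⁴
  hole 3: d = 30 mm → contributes −140 430 mm⁴
  hole 4: d = 90 mm → contributes −1 248 784 mm⁴
Total I = 109 721 572 mm⁴.

I_yy ≈ 1.10 × 10⁸ mm⁴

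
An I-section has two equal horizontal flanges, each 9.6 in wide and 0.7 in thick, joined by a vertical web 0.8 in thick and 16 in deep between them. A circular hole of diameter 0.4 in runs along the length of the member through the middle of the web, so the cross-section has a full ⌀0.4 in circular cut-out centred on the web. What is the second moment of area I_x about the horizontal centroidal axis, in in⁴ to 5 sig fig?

Split into non-overlapping primitives; take the origin at the lower-left of the bounding box.
Bottom flange: 9.6 × 0.7, A = 6.72 in², y = 0.35 in, Ī = 0.2744 in⁴.
Web: 0.8 × 16, A = 12.8 in², y = 8.7 in, Ī = 273.0667 in⁴.
Top flange: 9.6 × 0.7, A = 6.72 in², y = 17.05 in, Ī = 0.2744 in⁴.
Hole (subtracted): ⌀0.4, A = 0.1256637 in², y = 8.7 in, Ī = 0.001256637 in⁴.
By symmetry the centroid is at mid-height, ȳ = 8.7 in.
Transfer each piece to the horizontal centroidal axis using Ī + A·d² with d = y − 8.7:
  bottom flange: d = -8.35 in → contributes +468.8096 in⁴
  web: d = 0 in → contributes +273.0667 in⁴
  top flange: d = 8.35 in → contributes +468.8096 in⁴
  hole: d = 0 in → contributes −0.001256637 in⁴
Total I = 1210.685 in⁴.

I_x ≈ 1210.7 in⁴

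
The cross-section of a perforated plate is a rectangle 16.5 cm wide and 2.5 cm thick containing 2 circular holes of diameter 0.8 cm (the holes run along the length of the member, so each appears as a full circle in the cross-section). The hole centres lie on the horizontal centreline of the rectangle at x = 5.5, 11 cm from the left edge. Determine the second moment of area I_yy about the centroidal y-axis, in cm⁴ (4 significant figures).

I_yy ≈ 928.2 cm⁴

Decompose the section into non-overlapping parts with the origin at the bottom-left of its bounding rectangle.
Plate: 16.5 × 2.5, A = 41.25 cm², x = 8.25 cm, Ī = 935.859 cm⁴.
Hole 1 (subtracted): ⌀0.8, A = 0.502655 cm², x = 5.5 cm, Ī = 0.0201062 cm⁴.
Hole 2 (subtracted): ⌀0.8, A = 0.502655 cm², x = 11 cm, Ī = 0.0201062 cm⁴.
By symmetry the centroid is at mid-width, x̄ = 8.25 cm.
Transfer each piece to the centroidal y-axis using Ī + A·d² with d = x − 8.25:
  plate: d = 0 cm → contributes +935.859 cm⁴
  hole 1: d = -2.75 cm → contributes −3.82143 cm⁴
  hole 2: d = 2.75 cm → contributes −3.82143 cm⁴
Total I = 928.217 cm⁴.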